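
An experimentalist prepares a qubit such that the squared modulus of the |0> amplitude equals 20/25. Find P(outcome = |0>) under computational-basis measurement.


|alpha|^2 = 20/25 = 0.8000
|beta|^2 = 1 - 20/25 = 5/25 = 0.2000
P(|0>) = |alpha|^2 = 0.8000

0.8000


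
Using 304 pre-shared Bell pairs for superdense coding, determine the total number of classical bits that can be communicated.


Superdense coding allows 2 classical bits per shared entangled pair.
304 pair(s) -> 2 * 304 = 608 classical bits

608


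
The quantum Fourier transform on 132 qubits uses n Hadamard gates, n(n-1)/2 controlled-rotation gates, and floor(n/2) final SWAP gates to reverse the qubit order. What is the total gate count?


Hadamard gates: 132
Controlled rotations: n*(n-1)/2 = 132*131/2 = 8646
SWAP gates: floor(n/2) = floor(132/2) = 66
Total = 132 + 8646 + 66
= 8844

8844


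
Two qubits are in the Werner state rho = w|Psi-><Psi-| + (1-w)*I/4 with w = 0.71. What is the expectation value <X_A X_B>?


|Psi-> = (|01> - |10>)/sqrt(2)
For the pure Bell state, <X_A X_B> = -1 (Bell-state Pauli correlator).
The maximally-mixed part I/4 has tr(I/4 * P tensor P) = 0 for any traceless Pauli P.
So <X_A X_B>_rho = w * (-1) + (1 - w) * 0
= 0.71 * (-1)
= -0.7100

-0.7100


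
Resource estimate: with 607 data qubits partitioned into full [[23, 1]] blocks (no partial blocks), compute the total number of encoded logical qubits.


Each code block uses 23 physical qubits for 1 logical qubit(s).
Number of complete blocks = floor(607 / 23) = 26
Logical qubits = 26 * 1
= 26

26


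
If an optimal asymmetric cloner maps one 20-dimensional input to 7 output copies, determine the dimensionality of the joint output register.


Output space = H^(tensor 7) where dim(H) = 20
dim = 20^7
= 400 (after 2 factors)
= 8000 (after 3 factors)
= 160000 (after 4 factors)
= 3200000 (after 5 factors)
= 64000000 (after 6 factors)
= 1280000000 (after 7 factors)
= 1280000000

1280000000


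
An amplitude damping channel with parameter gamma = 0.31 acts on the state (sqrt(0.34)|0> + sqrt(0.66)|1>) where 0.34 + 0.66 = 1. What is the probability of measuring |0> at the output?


For amplitude damping with parameter gamma on state sqrt(a)|0> + sqrt(b)|1>:
alpha^2 = 0.34, beta^2 = 0.66
P(|0>) = alpha^2 + gamma * beta^2
= 0.34 + 0.31 * 0.66
= 0.34 + 0.2046
= 0.5446

0.5446


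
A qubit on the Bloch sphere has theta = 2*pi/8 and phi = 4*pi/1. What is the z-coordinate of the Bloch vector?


theta = 0.7854, phi = 12.5664
r_z = cos(theta) = 0.7071

0.7071


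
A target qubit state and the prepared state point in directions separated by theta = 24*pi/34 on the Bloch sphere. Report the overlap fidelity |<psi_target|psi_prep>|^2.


For states separated by angle theta on Bloch sphere:
F = cos^2(theta/2)
theta = 24*pi/34 = 2.2176
theta/2 = 1.1088
cos(theta/2) = 0.4457
F = 0.1987

0.1987


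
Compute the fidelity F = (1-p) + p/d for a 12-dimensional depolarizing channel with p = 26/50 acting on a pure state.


F = (1-p) + p/d
= (1 - 0.5200) + 0.5200/12
= 0.4800 + 0.0433
= 0.5233

0.5233


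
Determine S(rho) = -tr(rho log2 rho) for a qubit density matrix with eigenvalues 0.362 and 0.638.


S = -p*log2(p) - (1-p)*log2(1-p)
p = 0.3620, 1-p = 0.6380
= -0.3620 * log2(0.3620) - 0.6380 * log2(0.6380)
= -(-0.5307) - (-0.4137)
= 0.9443

0.9443


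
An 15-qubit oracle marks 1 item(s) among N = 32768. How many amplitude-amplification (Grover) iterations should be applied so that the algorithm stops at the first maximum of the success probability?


After j Grover iterations the success probability is P(j) = sin^2((2j+1)*theta), where sin(theta) = sqrt(k/N).
N = 2^15 = 32768, k = 1
sin(theta) = sqrt(k/N) = 0.005524271728
theta = arcsin(sqrt(k/N)) = 0.005524299826 rad
P(j) reaches its first maximum when (2j+1)*theta is as close as possible to pi/2, i.e. j = round(pi/(4*theta) - 1/2).
pi/(4*theta) - 1/2 = 141.6715
(For comparison, the common estimate pi/4 * sqrt(N/k) = 142.1723; the exact maximiser is used here.)
Optimal iterations = 142

142


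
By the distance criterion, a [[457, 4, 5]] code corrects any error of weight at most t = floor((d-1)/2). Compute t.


Code parameters: [[457, 4, 5]], distance d = 5.
Number of correctable errors = floor((d-1)/2)
= floor((5 - 1)/2)
= floor(4/2)
= 2

2


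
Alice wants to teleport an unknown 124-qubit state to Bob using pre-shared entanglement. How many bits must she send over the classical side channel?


Quantum teleportation requires 2 classical bits per qubit teleported.
124 qubit(s) -> 2 * 124 = 248 classical bits

248


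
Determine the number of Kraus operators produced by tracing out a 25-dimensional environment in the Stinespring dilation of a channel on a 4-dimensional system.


Tracing out the environment in an orthonormal basis {|i>_E} gives Kraus operators K_i = <i|_E U |0>_E.
Number of Kraus operators = dim(H_env) = d_env
= 25

25


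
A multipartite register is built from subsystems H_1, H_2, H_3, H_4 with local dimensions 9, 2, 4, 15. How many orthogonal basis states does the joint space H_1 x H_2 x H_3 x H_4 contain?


dim(H_1 x H_2 x H_3 x H_4) = 9 * 2 * 4 * 15
= 18 * 4 * 15
= 72 * 15
= 1080

1080


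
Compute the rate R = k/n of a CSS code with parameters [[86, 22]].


Code rate R = k/n
= 22/86
= 0.2558

0.2558


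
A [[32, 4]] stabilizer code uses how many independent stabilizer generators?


For an [[n,k]] stabilizer code:
Number of stabilizer generators = n - k
= 32 - 4
= 28

28


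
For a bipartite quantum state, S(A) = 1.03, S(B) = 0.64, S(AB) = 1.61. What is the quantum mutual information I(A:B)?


I(A:B) = S(A) + S(B) - S(AB)
= 1.03 + 0.64 - 1.61
= 0.0600

0.0600


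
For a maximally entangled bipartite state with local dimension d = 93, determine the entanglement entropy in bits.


For a maximally entangled state in d x d:
S = log2(d) = log2(93)
= 6.5392

6.5392


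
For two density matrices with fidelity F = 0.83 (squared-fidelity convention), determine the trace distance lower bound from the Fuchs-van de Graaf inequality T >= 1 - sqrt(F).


Fuchs-van de Graaf (squared-fidelity convention): 1 - sqrt(F) <= T <= sqrt(1 - F).
Lower bound: T >= 1 - sqrt(F)
sqrt(F) = sqrt(0.83) = 0.9110
T >= 1 - 0.9110
T >= 0.0890

0.0890


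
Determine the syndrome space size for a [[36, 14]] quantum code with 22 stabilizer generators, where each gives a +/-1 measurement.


Each stabilizer generator gives a binary (+1 or -1) measurement outcome.
With 22 independent generators:
Total syndromes = 2^22
= 4194304

4194304


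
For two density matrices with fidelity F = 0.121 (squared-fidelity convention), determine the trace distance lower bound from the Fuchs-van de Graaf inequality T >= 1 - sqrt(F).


Fuchs-van de Graaf (squared-fidelity convention): 1 - sqrt(F) <= T <= sqrt(1 - F).
Lower bound: T >= 1 - sqrt(F)
sqrt(F) = sqrt(0.121) = 0.3479
T >= 1 - 0.3479
T >= 0.6521

0.6521


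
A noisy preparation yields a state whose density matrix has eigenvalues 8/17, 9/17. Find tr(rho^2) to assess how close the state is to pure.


tr(rho^2) = sum of eigenvalues squared
= (8/17)^2 + (9/17)^2
= (64 + 81) / 289
= 145/289
= 0.5017

0.5017


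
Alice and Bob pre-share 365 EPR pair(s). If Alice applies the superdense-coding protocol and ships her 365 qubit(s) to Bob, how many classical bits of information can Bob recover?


Superdense coding allows 2 classical bits per shared entangled pair.
365 pair(s) -> 2 * 365 = 730 classical bits

730


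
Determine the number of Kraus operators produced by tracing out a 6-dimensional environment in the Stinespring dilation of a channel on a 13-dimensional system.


Tracing out the environment in an orthonormal basis {|i>_E} gives Kraus operators K_i = <i|_E U |0>_E.
Number of Kraus operators = dim(H_env) = d_env
= 6

6


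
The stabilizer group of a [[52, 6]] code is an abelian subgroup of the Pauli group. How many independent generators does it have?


For an [[n,k]] stabilizer code:
Number of stabilizer generators = n - k
= 52 - 6
= 46

46


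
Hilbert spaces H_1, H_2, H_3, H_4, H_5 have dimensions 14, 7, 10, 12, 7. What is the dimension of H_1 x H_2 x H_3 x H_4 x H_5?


dim(H_1 x H_2 x H_3 x H_4 x H_5) = 14 * 7 * 10 * 12 * 7
= 98 * 10 * 12 * 7
= 980 * 12 * 7
= 11760 * 7
= 82320

82320


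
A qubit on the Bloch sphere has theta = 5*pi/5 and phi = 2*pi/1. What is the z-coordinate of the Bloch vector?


theta = 3.1416, phi = 6.2832
r_z = cos(theta) = -1.0000

-1.0000


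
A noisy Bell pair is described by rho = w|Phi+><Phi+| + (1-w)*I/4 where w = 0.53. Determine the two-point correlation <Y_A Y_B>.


|Phi+> = (|00> + |11>)/sqrt(2)
For the pure Bell state, <Y_A Y_B> = -1 (Bell-state Pauli correlator).
The maximally-mixed part I/4 has tr(I/4 * P tensor P) = 0 for any traceless Pauli P.
So <Y_A Y_B>_rho = w * (-1) + (1 - w) * 0
= 0.53 * (-1)
= -0.5300

-0.5300


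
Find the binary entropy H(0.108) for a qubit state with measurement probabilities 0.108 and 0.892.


S = -p*log2(p) - (1-p)*log2(1-p)
p = 0.1080, 1-p = 0.8920
= -0.1080 * log2(0.1080) - 0.8920 * log2(0.8920)
= -(-0.3468) - (-0.1471)
= 0.4939

0.4939


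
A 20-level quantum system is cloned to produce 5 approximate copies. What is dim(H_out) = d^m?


Output space = H^(tensor 5) where dim(H) = 20
dim = 20^5
= 400 (after 2 factors)
= 8000 (after 3 factors)
= 160000 (after 4 factors)
= 3200000 (after 5 factors)
= 3200000

3200000


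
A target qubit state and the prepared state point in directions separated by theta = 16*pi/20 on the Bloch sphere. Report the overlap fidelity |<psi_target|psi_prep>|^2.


For states separated by angle theta on Bloch sphere:
F = cos^2(theta/2)
theta = 16*pi/20 = 2.5133
theta/2 = 1.2566
cos(theta/2) = 0.3090
F = 0.0955

0.0955


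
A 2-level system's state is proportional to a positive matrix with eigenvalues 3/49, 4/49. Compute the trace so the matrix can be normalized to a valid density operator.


tr(M) = sum of eigenvalues
= 3/49 + 4/49
= 7/49
= 0.1429

0.1429


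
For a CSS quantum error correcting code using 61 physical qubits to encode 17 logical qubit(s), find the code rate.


Code rate R = k/n
= 17/61
= 0.2787

0.2787


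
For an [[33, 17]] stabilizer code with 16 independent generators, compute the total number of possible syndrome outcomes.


Each stabilizer generator gives a binary (+1 or -1) measurement outcome.
With 16 independent generators:
Total syndromes = 2^16
= 65536

65536


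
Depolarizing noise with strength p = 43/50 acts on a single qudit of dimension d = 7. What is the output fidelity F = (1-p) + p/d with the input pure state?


F = (1-p) + p/d
= (1 - 0.8600) + 0.8600/7
= 0.1400 + 0.1229
= 0.2629

0.2629


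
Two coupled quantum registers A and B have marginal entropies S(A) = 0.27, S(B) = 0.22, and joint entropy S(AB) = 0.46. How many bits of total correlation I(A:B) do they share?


I(A:B) = S(A) + S(B) - S(AB)
= 0.27 + 0.22 - 0.46
= 0.0300

0.0300


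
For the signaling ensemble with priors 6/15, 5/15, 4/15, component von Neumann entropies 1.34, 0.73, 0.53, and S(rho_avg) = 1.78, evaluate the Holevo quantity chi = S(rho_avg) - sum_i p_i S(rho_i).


chi = S(rho) - sum_i p_i * S(rho_i)
Weighted entropy = 6/15 * 1.34 + 5/15 * 0.73 + 4/15 * 0.53
= 0.9207
chi = 1.78 - 0.9207
= 0.8593

0.8593


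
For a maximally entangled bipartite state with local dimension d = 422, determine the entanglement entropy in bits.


For a maximally entangled state in d x d:
S = log2(d) = log2(422)
= 8.7211

8.7211


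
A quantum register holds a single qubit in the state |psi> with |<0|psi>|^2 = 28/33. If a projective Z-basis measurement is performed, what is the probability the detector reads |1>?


|alpha|^2 = 28/33 = 0.8485
|beta|^2 = 1 - 28/33 = 5/33 = 0.1515
P(|1>) = |beta|^2 = 0.1515

0.1515


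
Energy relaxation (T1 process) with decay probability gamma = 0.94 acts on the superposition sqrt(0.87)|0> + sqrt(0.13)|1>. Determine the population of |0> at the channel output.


For amplitude damping with parameter gamma on state sqrt(a)|0> + sqrt(b)|1>:
alpha^2 = 0.87, beta^2 = 0.13
P(|0>) = alpha^2 + gamma * beta^2
= 0.87 + 0.94 * 0.13
= 0.87 + 0.1222
= 0.9922

0.9922


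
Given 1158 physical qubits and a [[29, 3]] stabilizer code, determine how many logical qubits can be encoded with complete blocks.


Each code block uses 29 physical qubits for 3 logical qubit(s).
Number of complete blocks = floor(1158 / 29) = 39
Logical qubits = 39 * 3
= 117

117


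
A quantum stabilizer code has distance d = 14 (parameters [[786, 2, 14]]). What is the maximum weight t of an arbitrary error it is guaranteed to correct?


Code parameters: [[786, 2, 14]], distance d = 14.
Number of correctable errors = floor((d-1)/2)
= floor((14 - 1)/2)
= floor(13/2)
= 6

6


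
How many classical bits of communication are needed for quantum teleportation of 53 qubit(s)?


Quantum teleportation requires 2 classical bits per qubit teleported.
53 qubit(s) -> 2 * 53 = 106 classical bits

106


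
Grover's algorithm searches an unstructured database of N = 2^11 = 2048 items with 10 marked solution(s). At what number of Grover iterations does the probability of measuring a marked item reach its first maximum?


After j Grover iterations the success probability is P(j) = sin^2((2j+1)*theta), where sin(theta) = sqrt(k/N).
N = 2^11 = 2048, k = 10
sin(theta) = sqrt(k/N) = 0.0698771243
theta = arcsin(sqrt(k/N)) = 0.06993411576 rad
P(j) reaches its first maximum when (2j+1)*theta is as close as possible to pi/2, i.e. j = round(pi/(4*theta) - 1/2).
pi/(4*theta) - 1/2 = 10.7305
(For comparison, the common estimate pi/4 * sqrt(N/k) = 11.2397; the exact maximiser is used here.)
Optimal iterations = 11

11


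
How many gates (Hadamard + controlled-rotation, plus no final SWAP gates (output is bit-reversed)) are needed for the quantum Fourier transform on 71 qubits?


Hadamard gates: 71
Controlled rotations: n*(n-1)/2 = 71*70/2 = 2485
SWAP gates: 0 (omitted)
Total = 71 + 2485
= 2556

2556


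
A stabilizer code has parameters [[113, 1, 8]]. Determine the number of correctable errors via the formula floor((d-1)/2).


Code parameters: [[113, 1, 8]], distance d = 8.
Number of correctable errors = floor((d-1)/2)
= floor((8 - 1)/2)
= floor(7/2)
= 3

3


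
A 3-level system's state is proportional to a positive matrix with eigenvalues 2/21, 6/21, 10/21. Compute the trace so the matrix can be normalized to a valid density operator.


tr(M) = sum of eigenvalues
= 2/21 + 6/21 + 10/21
= 18/21
= 0.8571

0.8571


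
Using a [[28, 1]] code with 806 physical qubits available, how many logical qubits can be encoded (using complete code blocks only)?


Each code block uses 28 physical qubits for 1 logical qubit(s).
Number of complete blocks = floor(806 / 28) = 28
Logical qubits = 28 * 1
= 28

28


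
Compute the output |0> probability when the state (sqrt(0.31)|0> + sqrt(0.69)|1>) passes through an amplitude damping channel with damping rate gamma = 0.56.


For amplitude damping with parameter gamma on state sqrt(a)|0> + sqrt(b)|1>:
alpha^2 = 0.31, beta^2 = 0.69
P(|0>) = alpha^2 + gamma * beta^2
= 0.31 + 0.56 * 0.69
= 0.31 + 0.3864
= 0.6964

0.6964


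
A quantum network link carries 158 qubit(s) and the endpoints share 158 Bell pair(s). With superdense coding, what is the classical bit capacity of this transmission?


Superdense coding allows 2 classical bits per shared entangled pair.
158 pair(s) -> 2 * 158 = 316 classical bits

316


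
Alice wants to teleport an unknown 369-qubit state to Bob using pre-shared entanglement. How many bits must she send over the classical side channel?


Quantum teleportation requires 2 classical bits per qubit teleported.
369 qubit(s) -> 2 * 369 = 738 classical bits

738


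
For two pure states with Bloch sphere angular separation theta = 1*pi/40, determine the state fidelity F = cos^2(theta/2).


For states separated by angle theta on Bloch sphere:
F = cos^2(theta/2)
theta = 1*pi/40 = 0.0785
theta/2 = 0.0393
cos(theta/2) = 0.9992
F = 0.9985

0.9985


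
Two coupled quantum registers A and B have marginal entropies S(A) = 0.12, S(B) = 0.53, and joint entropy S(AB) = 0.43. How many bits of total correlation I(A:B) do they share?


I(A:B) = S(A) + S(B) - S(AB)
= 0.12 + 0.53 - 0.43
= 0.2200

0.2200


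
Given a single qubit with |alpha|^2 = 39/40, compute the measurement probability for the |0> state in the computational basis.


|alpha|^2 = 39/40 = 0.9750
|beta|^2 = 1 - 39/40 = 1/40 = 0.0250
P(|0>) = |alpha|^2 = 0.9750

0.9750


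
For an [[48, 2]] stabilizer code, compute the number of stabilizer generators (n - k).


For an [[n,k]] stabilizer code:
Number of stabilizer generators = n - k
= 48 - 2
= 46

46


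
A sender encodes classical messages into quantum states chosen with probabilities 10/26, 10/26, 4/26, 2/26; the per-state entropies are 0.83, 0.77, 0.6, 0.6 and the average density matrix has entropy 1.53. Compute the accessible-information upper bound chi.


chi = S(rho) - sum_i p_i * S(rho_i)
Weighted entropy = 10/26 * 0.83 + 10/26 * 0.77 + 4/26 * 0.6 + 2/26 * 0.6
= 0.7538
chi = 1.53 - 0.7538
= 0.7762

0.7762


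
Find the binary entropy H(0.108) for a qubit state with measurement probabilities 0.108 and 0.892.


S = -p*log2(p) - (1-p)*log2(1-p)
p = 0.1080, 1-p = 0.8920
= -0.1080 * log2(0.1080) - 0.8920 * log2(0.8920)
= -(-0.3468) - (-0.1471)
= 0.4939

0.4939


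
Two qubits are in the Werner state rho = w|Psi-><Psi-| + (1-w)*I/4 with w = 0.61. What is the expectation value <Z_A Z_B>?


|Psi-> = (|01> - |10>)/sqrt(2)
For the pure Bell state, <Z_A Z_B> = -1 (Bell-state Pauli correlator).
The maximally-mixed part I/4 has tr(I/4 * P tensor P) = 0 for any traceless Pauli P.
So <Z_A Z_B>_rho = w * (-1) + (1 - w) * 0
= 0.61 * (-1)
= -0.6100

-0.6100


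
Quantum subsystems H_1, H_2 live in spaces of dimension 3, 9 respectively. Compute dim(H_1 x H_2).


dim(H_1 x H_2) = 3 * 9
= 27

27


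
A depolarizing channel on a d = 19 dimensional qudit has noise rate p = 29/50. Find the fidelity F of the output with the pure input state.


F = (1-p) + p/d
= (1 - 0.5800) + 0.5800/19
= 0.4200 + 0.0305
= 0.4505

0.4505


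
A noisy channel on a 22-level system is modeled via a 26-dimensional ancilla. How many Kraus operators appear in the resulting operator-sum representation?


Tracing out the environment in an orthonormal basis {|i>_E} gives Kraus operators K_i = <i|_E U |0>_E.
Number of Kraus operators = dim(H_env) = d_env
= 26

26


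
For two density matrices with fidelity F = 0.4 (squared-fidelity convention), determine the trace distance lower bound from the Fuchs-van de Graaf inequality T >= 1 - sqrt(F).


Fuchs-van de Graaf (squared-fidelity convention): 1 - sqrt(F) <= T <= sqrt(1 - F).
Lower bound: T >= 1 - sqrt(F)
sqrt(F) = sqrt(0.4) = 0.6325
T >= 1 - 0.6325
T >= 0.3675

0.3675


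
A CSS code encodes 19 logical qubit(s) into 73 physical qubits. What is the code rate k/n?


Code rate R = k/n
= 19/73
= 0.2603

0.2603


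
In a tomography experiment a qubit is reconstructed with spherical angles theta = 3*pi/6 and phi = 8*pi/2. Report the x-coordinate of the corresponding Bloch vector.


theta = 1.5708, phi = 12.5664
r_x = sin(theta)*cos(phi) = 1.0000 * 1.0000
r_x = 1.0000

1.0000


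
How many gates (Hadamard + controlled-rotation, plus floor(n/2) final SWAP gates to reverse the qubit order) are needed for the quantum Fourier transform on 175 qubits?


Hadamard gates: 175
Controlled rotations: n*(n-1)/2 = 175*174/2 = 15225
SWAP gates: floor(n/2) = floor(175/2) = 87
Total = 175 + 15225 + 87
= 15487

15487


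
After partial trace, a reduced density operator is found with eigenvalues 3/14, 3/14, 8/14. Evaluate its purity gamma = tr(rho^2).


tr(rho^2) = sum of eigenvalues squared
= (3/14)^2 + (3/14)^2 + (8/14)^2
= (9 + 9 + 64) / 196
= 82/196
= 0.4184

0.4184


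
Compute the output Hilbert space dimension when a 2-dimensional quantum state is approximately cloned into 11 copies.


Output space = H^(tensor 11) where dim(H) = 2
dim = 2^11
= 4 (after 2 factors)
= 8 (after 3 factors)
= 16 (after 4 factors)
= 32 (after 5 factors)
= 64 (after 6 factors)
= 128 (after 7 factors)
= 256 (after 8 factors)
= 512 (after 9 factors)
= 1024 (after 10 factors)
= 2048 (after 11 factors)
= 2048

2048


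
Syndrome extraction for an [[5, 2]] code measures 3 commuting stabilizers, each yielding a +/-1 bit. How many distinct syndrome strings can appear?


Each stabilizer generator gives a binary (+1 or -1) measurement outcome.
With 3 independent generators:
Total syndromes = 2^3
= 8

8


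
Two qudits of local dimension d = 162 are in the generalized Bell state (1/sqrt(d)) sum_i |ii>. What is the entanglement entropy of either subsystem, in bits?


For a maximally entangled state in d x d:
S = log2(d) = log2(162)
= 7.3399

7.3399


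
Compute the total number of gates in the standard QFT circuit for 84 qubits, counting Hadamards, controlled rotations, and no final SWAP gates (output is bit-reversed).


Hadamard gates: 84
Controlled rotations: n*(n-1)/2 = 84*83/2 = 3486
SWAP gates: 0 (omitted)
Total = 84 + 3486
= 3570

3570


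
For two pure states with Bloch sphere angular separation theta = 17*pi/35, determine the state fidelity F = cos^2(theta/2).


For states separated by angle theta on Bloch sphere:
F = cos^2(theta/2)
theta = 17*pi/35 = 1.5259
theta/2 = 0.7630
cos(theta/2) = 0.7228
F = 0.5224

0.5224


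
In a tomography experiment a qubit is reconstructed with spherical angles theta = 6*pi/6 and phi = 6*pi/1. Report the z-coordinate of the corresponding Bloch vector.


theta = 3.1416, phi = 18.8496
r_z = cos(theta) = -1.0000

-1.0000


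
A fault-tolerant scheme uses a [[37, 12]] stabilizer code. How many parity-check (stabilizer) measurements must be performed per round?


For an [[n,k]] stabilizer code:
Number of stabilizer generators = n - k
= 37 - 12
= 25

25


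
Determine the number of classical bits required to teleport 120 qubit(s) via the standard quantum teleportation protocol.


Quantum teleportation requires 2 classical bits per qubit teleported.
120 qubit(s) -> 2 * 120 = 240 classical bits

240


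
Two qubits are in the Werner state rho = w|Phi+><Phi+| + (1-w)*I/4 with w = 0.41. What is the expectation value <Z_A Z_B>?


|Phi+> = (|00> + |11>)/sqrt(2)
For the pure Bell state, <Z_A Z_B> = +1 (Bell-state Pauli correlator).
The maximally-mixed part I/4 has tr(I/4 * P tensor P) = 0 for any traceless Pauli P.
So <Z_A Z_B>_rho = w * (+1) + (1 - w) * 0
= 0.41 * (+1)
= 0.4100

0.4100


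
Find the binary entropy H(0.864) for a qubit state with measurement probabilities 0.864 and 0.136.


S = -p*log2(p) - (1-p)*log2(1-p)
p = 0.8640, 1-p = 0.1360
= -0.8640 * log2(0.8640) - 0.1360 * log2(0.1360)
= -(-0.1822) - (-0.3915)
= 0.5737

0.5737


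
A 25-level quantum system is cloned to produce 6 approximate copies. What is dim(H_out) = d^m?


Output space = H^(tensor 6) where dim(H) = 25
dim = 25^6
= 625 (after 2 factors)
= 15625 (after 3 factors)
= 390625 (after 4 factors)
= 9765625 (after 5 factors)
= 244140625 (after 6 factors)
= 244140625

244140625


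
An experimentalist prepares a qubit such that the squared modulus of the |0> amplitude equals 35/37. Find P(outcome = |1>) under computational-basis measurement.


|alpha|^2 = 35/37 = 0.9459
|beta|^2 = 1 - 35/37 = 2/37 = 0.0541
P(|1>) = |beta|^2 = 0.0541

0.0541


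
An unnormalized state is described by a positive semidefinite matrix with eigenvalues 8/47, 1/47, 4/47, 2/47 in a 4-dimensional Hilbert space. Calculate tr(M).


tr(M) = sum of eigenvalues
= 8/47 + 1/47 + 4/47 + 2/47
= 15/47
= 0.3191

0.3191


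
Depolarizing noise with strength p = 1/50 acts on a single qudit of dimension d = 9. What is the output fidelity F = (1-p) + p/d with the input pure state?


F = (1-p) + p/d
= (1 - 0.0200) + 0.0200/9
= 0.9800 + 0.0022
= 0.9822

0.9822


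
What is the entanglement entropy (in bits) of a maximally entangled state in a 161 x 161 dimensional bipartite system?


For a maximally entangled state in d x d:
S = log2(d) = log2(161)
= 7.3309

7.3309


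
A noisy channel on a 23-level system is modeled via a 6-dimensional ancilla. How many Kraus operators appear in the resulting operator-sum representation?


Tracing out the environment in an orthonormal basis {|i>_E} gives Kraus operators K_i = <i|_E U |0>_E.
Number of Kraus operators = dim(H_env) = d_env
= 6

6


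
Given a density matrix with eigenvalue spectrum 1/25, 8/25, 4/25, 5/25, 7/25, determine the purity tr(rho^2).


tr(rho^2) = sum of eigenvalues squared
= (1/25)^2 + (8/25)^2 + (4/25)^2 + (5/25)^2 + (7/25)^2
= (1 + 64 + 16 + 25 + 49) / 625
= 155/625
= 0.2480

0.2480


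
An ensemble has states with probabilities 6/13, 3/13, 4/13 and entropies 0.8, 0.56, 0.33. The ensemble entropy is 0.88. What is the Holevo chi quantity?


chi = S(rho) - sum_i p_i * S(rho_i)
Weighted entropy = 6/13 * 0.8 + 3/13 * 0.56 + 4/13 * 0.33
= 0.6000
chi = 0.88 - 0.6000
= 0.2800

0.2800


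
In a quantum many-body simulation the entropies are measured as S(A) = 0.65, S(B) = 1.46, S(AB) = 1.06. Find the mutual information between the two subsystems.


I(A:B) = S(A) + S(B) - S(AB)
= 0.65 + 1.46 - 1.06
= 1.0500

1.0500


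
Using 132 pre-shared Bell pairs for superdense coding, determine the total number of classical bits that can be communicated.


Superdense coding allows 2 classical bits per shared entangled pair.
132 pair(s) -> 2 * 132 = 264 classical bits

264


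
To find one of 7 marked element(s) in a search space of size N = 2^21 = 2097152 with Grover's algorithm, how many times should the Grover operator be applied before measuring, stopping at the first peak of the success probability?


After j Grover iterations the success probability is P(j) = sin^2((2j+1)*theta), where sin(theta) = sqrt(k/N).
N = 2^21 = 2097152, k = 7
sin(theta) = sqrt(k/N) = 0.001826981146
theta = arcsin(sqrt(k/N)) = 0.001826982162 rad
P(j) reaches its first maximum when (2j+1)*theta is as close as possible to pi/2, i.e. j = round(pi/(4*theta) - 1/2).
pi/(4*theta) - 1/2 = 429.3882
(For comparison, the common estimate pi/4 * sqrt(N/k) = 429.8885; the exact maximiser is used here.)
Optimal iterations = 429

429


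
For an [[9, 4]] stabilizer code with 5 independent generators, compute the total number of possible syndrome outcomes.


Each stabilizer generator gives a binary (+1 or -1) measurement outcome.
With 5 independent generators:
Total syndromes = 2^5
= 32

32


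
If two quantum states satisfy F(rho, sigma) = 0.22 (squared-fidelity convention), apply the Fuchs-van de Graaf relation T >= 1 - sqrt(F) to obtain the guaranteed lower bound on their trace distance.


Fuchs-van de Graaf (squared-fidelity convention): 1 - sqrt(F) <= T <= sqrt(1 - F).
Lower bound: T >= 1 - sqrt(F)
sqrt(F) = sqrt(0.22) = 0.4690
T >= 1 - 0.4690
T >= 0.5310

0.5310


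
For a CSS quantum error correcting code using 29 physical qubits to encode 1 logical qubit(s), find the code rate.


Code rate R = k/n
= 1/29
= 0.0345

0.0345


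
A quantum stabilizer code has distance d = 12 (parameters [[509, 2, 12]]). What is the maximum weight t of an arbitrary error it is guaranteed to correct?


Code parameters: [[509, 2, 12]], distance d = 12.
Number of correctable errors = floor((d-1)/2)
= floor((12 - 1)/2)
= floor(11/2)
= 5

5


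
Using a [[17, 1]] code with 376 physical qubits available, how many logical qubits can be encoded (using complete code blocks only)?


Each code block uses 17 physical qubits for 1 logical qubit(s).
Number of complete blocks = floor(376 / 17) = 22
Logical qubits = 22 * 1
= 22

22


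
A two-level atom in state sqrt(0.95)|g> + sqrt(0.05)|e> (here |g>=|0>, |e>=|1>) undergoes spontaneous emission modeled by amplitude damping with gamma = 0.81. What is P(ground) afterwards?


For amplitude damping with parameter gamma on state sqrt(a)|0> + sqrt(b)|1>:
alpha^2 = 0.95, beta^2 = 0.05
P(|0>) = alpha^2 + gamma * beta^2
= 0.95 + 0.81 * 0.05
= 0.95 + 0.0405
= 0.9905

0.9905


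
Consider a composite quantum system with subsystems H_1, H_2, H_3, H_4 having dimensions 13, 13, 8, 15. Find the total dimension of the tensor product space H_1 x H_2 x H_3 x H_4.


dim(H_1 x H_2 x H_3 x H_4) = 13 * 13 * 8 * 15
= 169 * 8 * 15
= 1352 * 15
= 20280

20280


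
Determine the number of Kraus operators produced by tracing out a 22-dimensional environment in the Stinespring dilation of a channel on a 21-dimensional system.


Tracing out the environment in an orthonormal basis {|i>_E} gives Kraus operators K_i = <i|_E U |0>_E.
Number of Kraus operators = dim(H_env) = d_env
= 22

22


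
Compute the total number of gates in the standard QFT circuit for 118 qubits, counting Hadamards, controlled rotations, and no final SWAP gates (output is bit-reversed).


Hadamard gates: 118
Controlled rotations: n*(n-1)/2 = 118*117/2 = 6903
SWAP gates: 0 (omitted)
Total = 118 + 6903
= 7021

7021


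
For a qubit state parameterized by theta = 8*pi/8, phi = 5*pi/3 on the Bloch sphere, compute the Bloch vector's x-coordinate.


theta = 3.1416, phi = 5.2360
r_x = sin(theta)*cos(phi) = 0.0000 * 0.5000
r_x = 0.0000

0.0000


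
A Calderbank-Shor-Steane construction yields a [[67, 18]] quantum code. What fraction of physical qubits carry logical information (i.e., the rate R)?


Code rate R = k/n
= 18/67
= 0.2687

0.2687


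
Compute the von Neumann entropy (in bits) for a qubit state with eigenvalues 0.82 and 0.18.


S = -p*log2(p) - (1-p)*log2(1-p)
p = 0.8200, 1-p = 0.1800
= -0.8200 * log2(0.8200) - 0.1800 * log2(0.1800)
= -(-0.2348) - (-0.4453)
= 0.6801

0.6801


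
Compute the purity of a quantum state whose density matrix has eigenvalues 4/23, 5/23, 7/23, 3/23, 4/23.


tr(rho^2) = sum of eigenvalues squared
= (4/23)^2 + (5/23)^2 + (7/23)^2 + (3/23)^2 + (4/23)^2
= (16 + 25 + 49 + 9 + 16) / 529
= 115/529
= 0.2174

0.2174


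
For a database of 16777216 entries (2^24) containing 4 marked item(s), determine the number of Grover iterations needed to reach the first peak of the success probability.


After j Grover iterations the success probability is P(j) = sin^2((2j+1)*theta), where sin(theta) = sqrt(k/N).
N = 2^24 = 16777216, k = 4
sin(theta) = sqrt(k/N) = 0.00048828125
theta = arcsin(sqrt(k/N)) = 0.0004882812694 rad
P(j) reaches its first maximum when (2j+1)*theta is as close as possible to pi/2, i.e. j = round(pi/(4*theta) - 1/2).
pi/(4*theta) - 1/2 = 1607.9954
(For comparison, the common estimate pi/4 * sqrt(N/k) = 1608.4954; the exact maximiser is used here.)
Optimal iterations = 1608

1608


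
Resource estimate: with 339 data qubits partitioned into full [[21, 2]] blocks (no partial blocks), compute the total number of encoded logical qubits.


Each code block uses 21 physical qubits for 2 logical qubit(s).
Number of complete blocks = floor(339 / 21) = 16
Logical qubits = 16 * 2
= 32

32


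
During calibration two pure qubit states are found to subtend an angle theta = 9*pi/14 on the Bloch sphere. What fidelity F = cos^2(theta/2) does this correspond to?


For states separated by angle theta on Bloch sphere:
F = cos^2(theta/2)
theta = 9*pi/14 = 2.0196
theta/2 = 1.0098
cos(theta/2) = 0.5320
F = 0.2831

0.2831


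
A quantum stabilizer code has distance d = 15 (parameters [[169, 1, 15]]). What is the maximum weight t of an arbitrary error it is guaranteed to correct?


Code parameters: [[169, 1, 15]], distance d = 15.
Number of correctable errors = floor((d-1)/2)
= floor((15 - 1)/2)
= floor(14/2)
= 7

7


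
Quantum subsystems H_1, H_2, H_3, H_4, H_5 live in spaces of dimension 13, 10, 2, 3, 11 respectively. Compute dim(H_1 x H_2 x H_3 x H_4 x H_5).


dim(H_1 x H_2 x H_3 x H_4 x H_5) = 13 * 10 * 2 * 3 * 11
= 130 * 2 * 3 * 11
= 260 * 3 * 11
= 780 * 11
= 8580

8580


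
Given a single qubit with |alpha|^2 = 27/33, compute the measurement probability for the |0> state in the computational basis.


|alpha|^2 = 27/33 = 0.8182
|beta|^2 = 1 - 27/33 = 6/33 = 0.1818
P(|0>) = |alpha|^2 = 0.8182

0.8182


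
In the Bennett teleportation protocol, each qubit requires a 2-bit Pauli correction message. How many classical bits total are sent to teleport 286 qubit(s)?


Quantum teleportation requires 2 classical bits per qubit teleported.
286 qubit(s) -> 2 * 286 = 572 classical bits

572


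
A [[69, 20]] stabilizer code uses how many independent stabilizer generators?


For an [[n,k]] stabilizer code:
Number of stabilizer generators = n - k
= 69 - 20
= 49

49


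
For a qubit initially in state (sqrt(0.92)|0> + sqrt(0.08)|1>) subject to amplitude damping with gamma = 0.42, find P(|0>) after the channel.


For amplitude damping with parameter gamma on state sqrt(a)|0> + sqrt(b)|1>:
alpha^2 = 0.92, beta^2 = 0.08
P(|0>) = alpha^2 + gamma * beta^2
= 0.92 + 0.42 * 0.08
= 0.92 + 0.0336
= 0.9536

0.9536


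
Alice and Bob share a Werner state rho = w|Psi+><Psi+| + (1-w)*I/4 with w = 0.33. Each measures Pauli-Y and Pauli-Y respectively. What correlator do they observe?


|Psi+> = (|01> + |10>)/sqrt(2)
For the pure Bell state, <Y_A Y_B> = +1 (Bell-state Pauli correlator).
The maximally-mixed part I/4 has tr(I/4 * P tensor P) = 0 for any traceless Pauli P.
So <Y_A Y_B>_rho = w * (+1) + (1 - w) * 0
= 0.33 * (+1)
= 0.3300

0.3300


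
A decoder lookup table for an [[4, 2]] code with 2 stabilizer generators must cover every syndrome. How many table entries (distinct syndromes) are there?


Each stabilizer generator gives a binary (+1 or -1) measurement outcome.
With 2 independent generators:
Total syndromes = 2^2
= 4

4


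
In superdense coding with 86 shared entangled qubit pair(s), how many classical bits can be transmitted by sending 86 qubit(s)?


Superdense coding allows 2 classical bits per shared entangled pair.
86 pair(s) -> 2 * 86 = 172 classical bits

172


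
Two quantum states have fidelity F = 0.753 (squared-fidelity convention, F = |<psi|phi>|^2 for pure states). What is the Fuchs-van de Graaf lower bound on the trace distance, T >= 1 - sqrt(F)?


Fuchs-van de Graaf (squared-fidelity convention): 1 - sqrt(F) <= T <= sqrt(1 - F).
Lower bound: T >= 1 - sqrt(F)
sqrt(F) = sqrt(0.753) = 0.8678
T >= 1 - 0.8678
T >= 0.1322

0.1322


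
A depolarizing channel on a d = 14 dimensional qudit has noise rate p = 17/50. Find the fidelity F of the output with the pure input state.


F = (1-p) + p/d
= (1 - 0.3400) + 0.3400/14
= 0.6600 + 0.0243
= 0.6843

0.6843


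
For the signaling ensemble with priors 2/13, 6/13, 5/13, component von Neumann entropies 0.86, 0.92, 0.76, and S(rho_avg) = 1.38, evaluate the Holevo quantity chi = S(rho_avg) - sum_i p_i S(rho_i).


chi = S(rho) - sum_i p_i * S(rho_i)
Weighted entropy = 2/13 * 0.86 + 6/13 * 0.92 + 5/13 * 0.76
= 0.8492
chi = 1.38 - 0.8492
= 0.5308

0.5308


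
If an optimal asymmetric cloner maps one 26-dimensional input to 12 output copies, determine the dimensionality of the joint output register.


Output space = H^(tensor 12) where dim(H) = 26
dim = 26^12
= 676 (after 2 factors)
= 17576 (after 3 factors)
= 456976 (after 4 factors)
= 11881376 (after 5 factors)
= 308915776 (after 6 factors)
= 8031810176 (after 7 factors)
= 208827064576 (after 8 factors)
= 5429503678976 (after 9 factors)
= 141167095653376 (after 10 factors)
= 3670344486987776 (after 11 factors)
= 95428956661682176 (after 12 factors)
= 95428956661682176

95428956661682176


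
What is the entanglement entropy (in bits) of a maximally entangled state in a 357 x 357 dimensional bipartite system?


For a maximally entangled state in d x d:
S = log2(d) = log2(357)
= 8.4798

8.4798


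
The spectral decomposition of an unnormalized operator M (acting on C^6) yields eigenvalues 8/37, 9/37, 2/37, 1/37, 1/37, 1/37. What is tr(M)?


tr(M) = sum of eigenvalues
= 8/37 + 9/37 + 2/37 + 1/37 + 1/37 + 1/37
= 22/37
= 0.5946

0.5946


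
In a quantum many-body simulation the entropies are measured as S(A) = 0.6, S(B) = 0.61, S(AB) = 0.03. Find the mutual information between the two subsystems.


I(A:B) = S(A) + S(B) - S(AB)
= 0.6 + 0.61 - 0.03
= 1.1800

1.1800


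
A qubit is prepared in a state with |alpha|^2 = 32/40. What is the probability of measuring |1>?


|alpha|^2 = 32/40 = 0.8000
|beta|^2 = 1 - 32/40 = 8/40 = 0.2000
P(|1>) = |beta|^2 = 0.2000

0.2000


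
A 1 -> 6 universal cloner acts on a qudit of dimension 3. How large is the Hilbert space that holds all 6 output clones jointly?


Output space = H^(tensor 6) where dim(H) = 3
dim = 3^6
= 9 (after 2 factors)
= 27 (after 3 factors)
= 81 (after 4 factors)
= 243 (after 5 factors)
= 729 (after 6 factors)
= 729

729


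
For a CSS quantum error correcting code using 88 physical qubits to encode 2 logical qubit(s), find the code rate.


Code rate R = k/n
= 2/88
= 0.0227

0.0227


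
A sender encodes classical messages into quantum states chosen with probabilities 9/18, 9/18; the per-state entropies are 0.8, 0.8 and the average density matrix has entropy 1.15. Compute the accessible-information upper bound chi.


chi = S(rho) - sum_i p_i * S(rho_i)
Weighted entropy = 9/18 * 0.8 + 9/18 * 0.8
= 0.8000
chi = 1.15 - 0.8000
= 0.3500

0.3500


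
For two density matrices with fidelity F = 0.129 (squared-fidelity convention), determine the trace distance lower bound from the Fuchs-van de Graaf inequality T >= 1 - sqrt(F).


Fuchs-van de Graaf (squared-fidelity convention): 1 - sqrt(F) <= T <= sqrt(1 - F).
Lower bound: T >= 1 - sqrt(F)
sqrt(F) = sqrt(0.129) = 0.3592
T >= 1 - 0.3592
T >= 0.6408

0.6408


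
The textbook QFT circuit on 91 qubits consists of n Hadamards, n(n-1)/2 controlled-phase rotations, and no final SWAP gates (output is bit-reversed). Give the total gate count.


Hadamard gates: 91
Controlled rotations: n*(n-1)/2 = 91*90/2 = 4095
SWAP gates: 0 (omitted)
Total = 91 + 4095
= 4186

4186


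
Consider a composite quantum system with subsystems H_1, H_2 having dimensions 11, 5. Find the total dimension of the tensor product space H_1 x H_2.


dim(H_1 x H_2) = 11 * 5
= 55

55


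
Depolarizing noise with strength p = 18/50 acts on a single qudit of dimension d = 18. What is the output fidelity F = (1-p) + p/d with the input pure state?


F = (1-p) + p/d
= (1 - 0.3600) + 0.3600/18
= 0.6400 + 0.0200
= 0.6600

0.6600


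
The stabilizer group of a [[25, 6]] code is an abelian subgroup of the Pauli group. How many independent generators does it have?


For an [[n,k]] stabilizer code:
Number of stabilizer generators = n - k
= 25 - 6
= 19

19


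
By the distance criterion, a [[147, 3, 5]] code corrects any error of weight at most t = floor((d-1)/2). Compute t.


Code parameters: [[147, 3, 5]], distance d = 5.
Number of correctable errors = floor((d-1)/2)
= floor((5 - 1)/2)
= floor(4/2)
= 2

2


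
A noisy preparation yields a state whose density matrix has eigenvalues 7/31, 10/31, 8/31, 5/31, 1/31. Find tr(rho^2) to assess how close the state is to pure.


tr(rho^2) = sum of eigenvalues squared
= (7/31)^2 + (10/31)^2 + (8/31)^2 + (5/31)^2 + (1/31)^2
= (49 + 100 + 64 + 25 + 1) / 961
= 239/961
= 0.2487

0.2487


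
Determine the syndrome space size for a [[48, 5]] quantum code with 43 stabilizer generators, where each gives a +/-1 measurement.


Each stabilizer generator gives a binary (+1 or -1) measurement outcome.
With 43 independent generators:
Total syndromes = 2^43
= 8796093022208

8796093022208


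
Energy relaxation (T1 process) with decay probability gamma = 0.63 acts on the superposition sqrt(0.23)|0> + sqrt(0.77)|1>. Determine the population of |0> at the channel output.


For amplitude damping with parameter gamma on state sqrt(a)|0> + sqrt(b)|1>:
alpha^2 = 0.23, beta^2 = 0.77
P(|0>) = alpha^2 + gamma * beta^2
= 0.23 + 0.63 * 0.77
= 0.23 + 0.4851
= 0.7151

0.7151
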